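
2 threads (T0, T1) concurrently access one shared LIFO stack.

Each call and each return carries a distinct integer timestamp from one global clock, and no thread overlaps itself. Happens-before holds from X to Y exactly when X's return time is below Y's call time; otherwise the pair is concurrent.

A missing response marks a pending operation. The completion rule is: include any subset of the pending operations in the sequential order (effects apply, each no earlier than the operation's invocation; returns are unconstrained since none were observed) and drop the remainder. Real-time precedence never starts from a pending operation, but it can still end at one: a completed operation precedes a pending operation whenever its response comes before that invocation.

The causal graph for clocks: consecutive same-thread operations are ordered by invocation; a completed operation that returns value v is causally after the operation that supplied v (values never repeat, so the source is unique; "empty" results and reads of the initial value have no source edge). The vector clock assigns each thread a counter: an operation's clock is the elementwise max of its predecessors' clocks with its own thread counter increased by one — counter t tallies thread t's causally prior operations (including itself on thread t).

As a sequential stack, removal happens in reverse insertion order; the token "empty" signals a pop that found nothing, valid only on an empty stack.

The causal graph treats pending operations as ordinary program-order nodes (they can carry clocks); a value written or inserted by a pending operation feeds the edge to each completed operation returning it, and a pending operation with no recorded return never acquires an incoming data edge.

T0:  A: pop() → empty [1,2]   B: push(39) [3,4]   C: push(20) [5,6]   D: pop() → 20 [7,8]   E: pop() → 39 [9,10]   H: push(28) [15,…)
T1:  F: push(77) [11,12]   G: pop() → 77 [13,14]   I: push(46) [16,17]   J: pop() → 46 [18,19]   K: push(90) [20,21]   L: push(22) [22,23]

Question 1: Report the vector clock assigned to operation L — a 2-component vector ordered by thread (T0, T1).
root op F, invoked 11: fresh clock plus T1's own tick → (0, 1)
root op A, invoked 1: fresh clock plus T0's own tick → (1, 0)
merge at G (invoked 13): VC(F)=(0, 1), own-thread bump on T1 → (0, 2)
merge at B (invoked 3): VC(A)=(1, 0), own-thread bump on T0 → (2, 0)
merge at I (invoked 16): VC(G)=(0, 2), own-thread bump on T1 → (0, 3)
merge at C (invoked 5): VC(B)=(2, 0), own-thread bump on T0 → (3, 0)
merge at J (invoked 18): VC(I)=(0, 3), own-thread bump on T1 → (0, 4)
merge at D (invoked 7): VC(C)=(3, 0), own-thread bump on T0 → (4, 0)
merge at K (invoked 20): VC(J)=(0, 4), own-thread bump on T1 → (0, 5)
merge at E (invoked 9): VC(B)=(2, 0), VC(D)=(4, 0), own-thread bump on T0 → (5, 0)
merge at L (invoked 22): VC(K)=(0, 5), own-thread bump on T1 → (0, 6)
merge at H (invoked 15): VC(E)=(5, 0), own-thread bump on T0 → (6, 0)
target: VC(L) = (0, 6)

(0, 6)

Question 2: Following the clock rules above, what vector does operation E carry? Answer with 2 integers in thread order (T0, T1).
F (invocation 11): nothing precedes it; T1's component alone gives (0, 1)
A (invocation 1): nothing precedes it; T0's component alone gives (1, 0)
VC(G, invoked at 13): max of VC(F)=(0, 1), then +1 on thread T1 → (0, 2)
VC(B, invoked at 3): max of VC(A)=(1, 0), then +1 on thread T0 → (2, 0)
VC(I, invoked at 16): max of VC(G)=(0, 2), then +1 on thread T1 → (0, 3)
VC(C, invoked at 5): max of VC(B)=(2, 0), then +1 on thread T0 → (3, 0)
VC(J, invoked at 18): max of VC(I)=(0, 3), then +1 on thread T1 → (0, 4)
VC(D, invoked at 7): max of VC(C)=(3, 0), then +1 on thread T0 → (4, 0)
VC(K, invoked at 20): max of VC(J)=(0, 4), then +1 on thread T1 → (0, 5)
VC(E, invoked at 9): max of VC(B)=(2, 0), VC(D)=(4, 0), then +1 on thread T0 → (5, 0)
VC(L, invoked at 22): max of VC(K)=(0, 5), then +1 on thread T1 → (0, 6)
VC(H, invoked at 15): max of VC(E)=(5, 0), then +1 on thread T0 → (6, 0)
target: VC(E) = (5, 0)

(5, 0)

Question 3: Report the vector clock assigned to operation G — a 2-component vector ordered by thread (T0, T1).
invoked at 11, F has no predecessors; its own T1 bump gives (0, 1)
invoked at 1, A has no predecessors; its own T0 bump gives (1, 0)
from VC(F)=(0, 1), G (invoked 13) maxes components and bumps T1 → (0, 2)
from VC(A)=(1, 0), B (invoked 3) maxes components and bumps T0 → (2, 0)
from VC(G)=(0, 2), I (invoked 16) maxes components and bumps T1 → (0, 3)
from VC(B)=(2, 0), C (invoked 5) maxes components and bumps T0 → (3, 0)
from VC(I)=(0, 3), J (invoked 18) maxes components and bumps T1 → (0, 4)
from VC(C)=(3, 0), D (invoked 7) maxes components and bumps T0 → (4, 0)
from VC(J)=(0, 4), K (invoked 20) maxes components and bumps T1 → (0, 5)
from VC(B)=(2, 0), VC(D)=(4, 0), E (invoked 9) maxes components and bumps T0 → (5, 0)
from VC(K)=(0, 5), L (invoked 22) maxes components and bumps T1 → (0, 6)
from VC(E)=(5, 0), H (invoked 15) maxes components and bumps T0 → (6, 0)
target: VC(G) = (0, 2)

(0, 2)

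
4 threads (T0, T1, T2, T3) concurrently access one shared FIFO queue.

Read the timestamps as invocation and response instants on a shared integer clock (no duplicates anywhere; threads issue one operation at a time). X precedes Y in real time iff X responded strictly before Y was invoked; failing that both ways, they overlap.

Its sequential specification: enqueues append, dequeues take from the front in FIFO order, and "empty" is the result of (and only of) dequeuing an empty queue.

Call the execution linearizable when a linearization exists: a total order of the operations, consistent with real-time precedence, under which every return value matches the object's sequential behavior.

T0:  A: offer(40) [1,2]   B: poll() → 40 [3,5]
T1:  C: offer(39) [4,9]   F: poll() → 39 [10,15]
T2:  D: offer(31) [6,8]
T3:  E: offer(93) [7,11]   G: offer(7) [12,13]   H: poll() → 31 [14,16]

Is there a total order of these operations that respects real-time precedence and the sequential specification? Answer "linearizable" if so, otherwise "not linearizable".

linearizable

one valid linearization: A, B, C, D, E, F, G, H
step 1: A offer(40) — queue <40>
step 2: B poll() → 40 — queue <>
step 3: C offer(39) — queue <39>
step 4: D offer(31) — queue <39,31>
step 5: E offer(93) — queue <39,31,93>
step 6: F poll() → 39 — queue <31,93>
step 7: G offer(7) — queue <31,93,7>
step 8: H poll() → 31 — queue <93,7>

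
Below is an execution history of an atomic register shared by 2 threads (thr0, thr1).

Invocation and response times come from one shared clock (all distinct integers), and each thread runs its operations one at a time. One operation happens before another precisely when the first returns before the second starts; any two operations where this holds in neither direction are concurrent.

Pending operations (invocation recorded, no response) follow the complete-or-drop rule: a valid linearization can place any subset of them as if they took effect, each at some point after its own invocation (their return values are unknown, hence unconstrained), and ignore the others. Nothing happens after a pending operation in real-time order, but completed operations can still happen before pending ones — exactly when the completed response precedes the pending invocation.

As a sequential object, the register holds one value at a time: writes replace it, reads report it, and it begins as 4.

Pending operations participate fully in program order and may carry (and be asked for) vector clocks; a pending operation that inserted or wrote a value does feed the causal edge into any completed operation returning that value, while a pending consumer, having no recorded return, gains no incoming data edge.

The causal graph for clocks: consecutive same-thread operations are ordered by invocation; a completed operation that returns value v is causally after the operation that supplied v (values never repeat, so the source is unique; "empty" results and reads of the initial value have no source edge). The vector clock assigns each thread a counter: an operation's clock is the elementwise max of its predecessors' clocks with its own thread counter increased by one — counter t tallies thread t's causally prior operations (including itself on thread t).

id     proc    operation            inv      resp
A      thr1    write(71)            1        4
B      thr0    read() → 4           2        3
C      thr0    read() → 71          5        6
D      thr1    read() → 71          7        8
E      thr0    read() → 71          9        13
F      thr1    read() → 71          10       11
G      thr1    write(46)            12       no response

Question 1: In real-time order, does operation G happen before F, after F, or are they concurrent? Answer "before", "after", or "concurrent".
after

G spans [12,…), F spans [10,11]
resp(F)=11 < inv(G)=12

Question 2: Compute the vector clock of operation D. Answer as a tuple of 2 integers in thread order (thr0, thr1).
(0, 2)

no predecessors for A (invoked 1): thr1 increments from zero → (0, 1)
no predecessors for B (invoked 2): thr0 increments from zero → (1, 0)
invoked at 7, D merges VC(A)=(0, 1) and bumps thr1's slot → (0, 2)
invoked at 10, F merges VC(A)=(0, 1), VC(D)=(0, 2) and bumps thr1's slot → (0, 3)
invoked at 5, C merges VC(A)=(0, 1), VC(B)=(1, 0) and bumps thr0's slot → (2, 1)
invoked at 12, G merges VC(F)=(0, 3) and bumps thr1's slot → (0, 4)
invoked at 9, E merges VC(A)=(0, 1), VC(C)=(2, 1) and bumps thr0's slot → (3, 1)
target: VC(D) = (0, 2)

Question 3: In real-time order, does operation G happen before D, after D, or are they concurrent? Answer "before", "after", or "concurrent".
after

G spans [12,…), D spans [7,8]
resp(D)=8 < inv(G)=12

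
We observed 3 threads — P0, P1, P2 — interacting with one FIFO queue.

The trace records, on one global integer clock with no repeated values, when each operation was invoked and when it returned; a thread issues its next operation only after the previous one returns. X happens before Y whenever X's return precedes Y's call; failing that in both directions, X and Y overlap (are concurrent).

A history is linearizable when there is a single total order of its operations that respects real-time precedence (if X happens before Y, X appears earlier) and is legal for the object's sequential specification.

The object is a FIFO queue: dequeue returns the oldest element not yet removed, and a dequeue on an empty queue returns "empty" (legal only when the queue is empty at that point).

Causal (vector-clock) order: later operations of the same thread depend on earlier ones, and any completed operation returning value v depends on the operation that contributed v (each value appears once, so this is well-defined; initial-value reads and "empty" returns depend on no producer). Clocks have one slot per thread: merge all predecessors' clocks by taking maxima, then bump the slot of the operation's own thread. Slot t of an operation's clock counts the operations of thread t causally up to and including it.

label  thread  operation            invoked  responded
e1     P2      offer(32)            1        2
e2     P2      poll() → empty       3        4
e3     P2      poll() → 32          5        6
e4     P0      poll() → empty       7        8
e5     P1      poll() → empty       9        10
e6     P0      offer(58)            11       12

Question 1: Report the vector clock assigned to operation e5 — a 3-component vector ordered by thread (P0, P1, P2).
invoked at 1, e1 has no predecessors; its own P2 bump gives (0, 0, 1)
invoked at 9, e5 has no predecessors; its own P1 bump gives (0, 1, 0)
invoked at 7, e4 has no predecessors; its own P0 bump gives (1, 0, 0)
e2 (invocation 3): componentwise max over VC(e1)=(0, 0, 1), +1 at P2, giving (0, 0, 2)
e6 (invocation 11): componentwise max over VC(e4)=(1, 0, 0), +1 at P0, giving (2, 0, 0)
e3 (invocation 5): componentwise max over VC(e1)=(0, 0, 1), VC(e2)=(0, 0, 2), +1 at P2, giving (0, 0, 3)
target: VC(e5) = (0, 1, 0)

(0, 1, 0)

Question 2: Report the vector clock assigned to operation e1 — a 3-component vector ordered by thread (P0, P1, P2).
e1 (invocation 1): nothing precedes it; P2's component alone gives (0, 0, 1)
e5 (invocation 9): nothing precedes it; P1's component alone gives (0, 1, 0)
e4 (invocation 7): nothing precedes it; P0's component alone gives (1, 0, 0)
invoked at 3, e2 merges VC(e1)=(0, 0, 1) and bumps P2's slot → (0, 0, 2)
invoked at 11, e6 merges VC(e4)=(1, 0, 0) and bumps P0's slot → (2, 0, 0)
invoked at 5, e3 merges VC(e1)=(0, 0, 1), VC(e2)=(0, 0, 2) and bumps P2's slot → (0, 0, 3)
target: VC(e1) = (0, 0, 1)

(0, 0, 1)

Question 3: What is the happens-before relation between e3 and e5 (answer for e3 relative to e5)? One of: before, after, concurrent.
e3 spans [5,6], e5 spans [9,10]
resp(e3)=6 < inv(e5)=9

before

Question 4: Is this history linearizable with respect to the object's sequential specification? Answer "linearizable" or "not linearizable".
the violation lands at event 4, e2's response at time 4: events 1..3 linearize, events 1..4 do not
the completed operations (2 total) allow one real-time order; the FIFO queue replay rejects it
for example e1, e2 fails at step 2: e2 poll() → empty is not legal there

not linearizable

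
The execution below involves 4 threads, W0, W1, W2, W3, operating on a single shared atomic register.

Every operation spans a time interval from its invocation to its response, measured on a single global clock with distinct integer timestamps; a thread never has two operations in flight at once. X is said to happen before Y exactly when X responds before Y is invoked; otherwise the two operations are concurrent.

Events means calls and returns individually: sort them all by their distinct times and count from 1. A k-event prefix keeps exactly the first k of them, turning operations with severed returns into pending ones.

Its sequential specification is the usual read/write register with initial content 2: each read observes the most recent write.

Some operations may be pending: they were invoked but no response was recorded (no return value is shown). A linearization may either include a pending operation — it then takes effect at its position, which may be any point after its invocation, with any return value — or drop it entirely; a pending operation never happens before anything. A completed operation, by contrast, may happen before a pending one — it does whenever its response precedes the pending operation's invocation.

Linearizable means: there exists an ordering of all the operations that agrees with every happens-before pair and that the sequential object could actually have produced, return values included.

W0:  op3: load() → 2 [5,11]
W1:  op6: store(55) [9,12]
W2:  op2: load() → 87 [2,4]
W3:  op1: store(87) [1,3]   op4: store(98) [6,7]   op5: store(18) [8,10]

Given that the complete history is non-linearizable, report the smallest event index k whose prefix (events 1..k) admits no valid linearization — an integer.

11

events 1..10 are linearizable, e.g. via op1, op2, op3, op4, op5:
after step 1 (op1 store(87)): value 87
after step 2 (op2 load() → 87): value 87
after step 3 (op3 load() (pending, included)): value 87
after step 4 (op4 store(98)): value 98
after step 5 (op5 store(18)): value 18
adding event 11 (op3 responds at 11) leaves no legal real-time order
no completion choice of the 1 pending operation (op6) rescues it — every subset was tried
one such order, op1, op2, op3, op4, op5 (pending dropped), breaks at step 3 where op3 load() → 2 is illegal
one such order, op1, op2, op4, op3, op5 (pending dropped), breaks at step 4 where op3 load() → 2 is illegal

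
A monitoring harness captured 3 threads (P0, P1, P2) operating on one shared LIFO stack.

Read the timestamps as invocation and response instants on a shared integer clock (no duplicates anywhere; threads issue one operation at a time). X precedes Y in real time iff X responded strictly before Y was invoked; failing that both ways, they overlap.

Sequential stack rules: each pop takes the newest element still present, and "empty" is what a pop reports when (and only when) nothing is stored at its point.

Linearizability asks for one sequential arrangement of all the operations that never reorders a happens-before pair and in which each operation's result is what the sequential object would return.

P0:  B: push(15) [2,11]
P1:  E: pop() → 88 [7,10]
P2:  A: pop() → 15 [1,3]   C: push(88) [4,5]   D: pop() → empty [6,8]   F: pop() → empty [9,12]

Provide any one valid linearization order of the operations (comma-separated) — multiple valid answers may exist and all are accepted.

step 1: B push(15) — stack <15>
step 2: A pop() → 15 — stack <>
step 3: C push(88) — stack <88>
step 4: E pop() → 88 — stack <>
step 5: D pop() → empty — stack <>
step 6: F pop() → empty — stack <>

B, A, C, E, D, F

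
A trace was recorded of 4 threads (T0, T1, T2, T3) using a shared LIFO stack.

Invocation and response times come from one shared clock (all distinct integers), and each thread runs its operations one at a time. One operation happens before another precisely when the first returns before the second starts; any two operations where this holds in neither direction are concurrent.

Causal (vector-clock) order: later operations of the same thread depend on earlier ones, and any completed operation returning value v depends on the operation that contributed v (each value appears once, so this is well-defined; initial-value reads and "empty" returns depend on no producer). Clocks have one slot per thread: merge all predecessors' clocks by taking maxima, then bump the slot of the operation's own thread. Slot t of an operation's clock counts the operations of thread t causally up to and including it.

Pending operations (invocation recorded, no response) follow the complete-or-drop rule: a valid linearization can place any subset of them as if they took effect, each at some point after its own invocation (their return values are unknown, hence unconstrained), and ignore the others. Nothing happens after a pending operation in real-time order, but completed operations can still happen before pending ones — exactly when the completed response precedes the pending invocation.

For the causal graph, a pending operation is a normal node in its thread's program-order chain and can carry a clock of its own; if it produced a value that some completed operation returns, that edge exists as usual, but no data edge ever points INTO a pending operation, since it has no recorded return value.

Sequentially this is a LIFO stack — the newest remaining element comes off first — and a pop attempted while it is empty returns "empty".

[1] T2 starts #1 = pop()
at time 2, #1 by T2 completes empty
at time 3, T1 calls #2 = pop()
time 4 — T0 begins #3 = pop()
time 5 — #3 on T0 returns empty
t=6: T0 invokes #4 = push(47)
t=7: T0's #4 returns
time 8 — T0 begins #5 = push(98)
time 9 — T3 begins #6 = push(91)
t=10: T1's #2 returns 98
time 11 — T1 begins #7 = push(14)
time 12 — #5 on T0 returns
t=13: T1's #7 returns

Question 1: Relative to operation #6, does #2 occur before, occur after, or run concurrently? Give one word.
concurrent

#2 spans [3,10], #6 spans [9,…)
the intervals overlap in both directions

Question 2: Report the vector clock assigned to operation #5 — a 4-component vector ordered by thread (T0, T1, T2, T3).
(3, 0, 0, 0)

#6, invoked 9, has no incoming edges; only T3's bump applies → (0, 0, 0, 1)
#1, invoked 1, has no incoming edges; only T2's bump applies → (0, 0, 1, 0)
#3, invoked 4, has no incoming edges; only T0's bump applies → (1, 0, 0, 0)
VC(#4, invoked at 6): max of VC(#3)=(1, 0, 0, 0), then +1 on thread T0 → (2, 0, 0, 0)
VC(#5, invoked at 8): max of VC(#4)=(2, 0, 0, 0), then +1 on thread T0 → (3, 0, 0, 0)
VC(#2, invoked at 3): max of VC(#5)=(3, 0, 0, 0), then +1 on thread T1 → (3, 1, 0, 0)
VC(#7, invoked at 11): max of VC(#2)=(3, 1, 0, 0), then +1 on thread T1 → (3, 2, 0, 0)
target: VC(#5) = (3, 0, 0, 0)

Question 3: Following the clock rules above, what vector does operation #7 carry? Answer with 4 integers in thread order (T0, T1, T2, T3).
(3, 2, 0, 0)

VC(#6, invoked at 9): no causal predecessors; +1 on T3 → (0, 0, 0, 1)
VC(#1, invoked at 1): no causal predecessors; +1 on T2 → (0, 0, 1, 0)
VC(#3, invoked at 4): no causal predecessors; +1 on T0 → (1, 0, 0, 0)
invoked at 6, #4 merges VC(#3)=(1, 0, 0, 0) and bumps T0's slot → (2, 0, 0, 0)
invoked at 8, #5 merges VC(#4)=(2, 0, 0, 0) and bumps T0's slot → (3, 0, 0, 0)
invoked at 3, #2 merges VC(#5)=(3, 0, 0, 0) and bumps T1's slot → (3, 1, 0, 0)
invoked at 11, #7 merges VC(#2)=(3, 1, 0, 0) and bumps T1's slot → (3, 2, 0, 0)
target: VC(#7) = (3, 2, 0, 0)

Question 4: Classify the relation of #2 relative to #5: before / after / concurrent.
concurrent

#2 spans [3,10], #5 spans [8,12]
the intervals overlap in both directions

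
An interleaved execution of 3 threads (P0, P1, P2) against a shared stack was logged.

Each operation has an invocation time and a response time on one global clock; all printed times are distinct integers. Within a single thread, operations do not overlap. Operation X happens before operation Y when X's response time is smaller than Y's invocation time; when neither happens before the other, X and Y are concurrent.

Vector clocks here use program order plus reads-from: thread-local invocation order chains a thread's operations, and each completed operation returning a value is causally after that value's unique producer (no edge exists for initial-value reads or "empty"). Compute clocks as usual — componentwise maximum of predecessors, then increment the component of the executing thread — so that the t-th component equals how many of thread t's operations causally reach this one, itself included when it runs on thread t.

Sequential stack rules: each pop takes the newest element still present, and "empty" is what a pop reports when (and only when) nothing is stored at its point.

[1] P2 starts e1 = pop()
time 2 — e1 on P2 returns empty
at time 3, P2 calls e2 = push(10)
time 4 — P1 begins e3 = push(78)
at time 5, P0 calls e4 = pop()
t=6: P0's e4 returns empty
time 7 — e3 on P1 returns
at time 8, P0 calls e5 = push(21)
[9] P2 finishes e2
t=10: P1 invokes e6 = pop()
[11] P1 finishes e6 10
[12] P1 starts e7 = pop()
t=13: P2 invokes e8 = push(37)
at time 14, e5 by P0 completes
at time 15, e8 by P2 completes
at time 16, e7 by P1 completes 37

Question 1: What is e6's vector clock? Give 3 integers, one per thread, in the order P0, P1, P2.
root op e1, invoked 1: fresh clock plus P2's own tick → (0, 0, 1)
root op e3, invoked 4: fresh clock plus P1's own tick → (0, 1, 0)
root op e4, invoked 5: fresh clock plus P0's own tick → (1, 0, 0)
merge at e2 (invoked 3): VC(e1)=(0, 0, 1), own-thread bump on P2 → (0, 0, 2)
merge at e5 (invoked 8): VC(e4)=(1, 0, 0), own-thread bump on P0 → (2, 0, 0)
merge at e8 (invoked 13): VC(e2)=(0, 0, 2), own-thread bump on P2 → (0, 0, 3)
merge at e6 (invoked 10): VC(e2)=(0, 0, 2), VC(e3)=(0, 1, 0), own-thread bump on P1 → (0, 2, 2)
merge at e7 (invoked 12): VC(e6)=(0, 2, 2), VC(e8)=(0, 0, 3), own-thread bump on P1 → (0, 3, 3)
target: VC(e6) = (0, 2, 2)

(0, 2, 2)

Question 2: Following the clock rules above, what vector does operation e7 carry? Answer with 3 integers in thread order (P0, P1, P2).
e1 (invocation 1): nothing precedes it; P2's component alone gives (0, 0, 1)
e3 (invocation 4): nothing precedes it; P1's component alone gives (0, 1, 0)
e4 (invocation 5): nothing precedes it; P0's component alone gives (1, 0, 0)
e2 (invocation 3): componentwise max over VC(e1)=(0, 0, 1), +1 at P2, giving (0, 0, 2)
e5 (invocation 8): componentwise max over VC(e4)=(1, 0, 0), +1 at P0, giving (2, 0, 0)
e8 (invocation 13): componentwise max over VC(e2)=(0, 0, 2), +1 at P2, giving (0, 0, 3)
e6 (invocation 10): componentwise max over VC(e2)=(0, 0, 2), VC(e3)=(0, 1, 0), +1 at P1, giving (0, 2, 2)
e7 (invocation 12): componentwise max over VC(e6)=(0, 2, 2), VC(e8)=(0, 0, 3), +1 at P1, giving (0, 3, 3)
target: VC(e7) = (0, 3, 3)

(0, 3, 3)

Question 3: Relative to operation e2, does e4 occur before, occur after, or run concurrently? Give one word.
e4 spans [5,6], e2 spans [3,9]
the intervals overlap in both directions

concurrent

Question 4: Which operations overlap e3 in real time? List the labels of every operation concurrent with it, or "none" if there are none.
e3 runs from 4 to 7; window-overlapping ops are concurrent
e1 [1,2]: before
e2 [3,9]: concurrent
e4 [5,6]: concurrent
e5 [8,14]: after
e6 [10,11]: after
e7 [12,16]: after
e8 [13,15]: after

e2, e4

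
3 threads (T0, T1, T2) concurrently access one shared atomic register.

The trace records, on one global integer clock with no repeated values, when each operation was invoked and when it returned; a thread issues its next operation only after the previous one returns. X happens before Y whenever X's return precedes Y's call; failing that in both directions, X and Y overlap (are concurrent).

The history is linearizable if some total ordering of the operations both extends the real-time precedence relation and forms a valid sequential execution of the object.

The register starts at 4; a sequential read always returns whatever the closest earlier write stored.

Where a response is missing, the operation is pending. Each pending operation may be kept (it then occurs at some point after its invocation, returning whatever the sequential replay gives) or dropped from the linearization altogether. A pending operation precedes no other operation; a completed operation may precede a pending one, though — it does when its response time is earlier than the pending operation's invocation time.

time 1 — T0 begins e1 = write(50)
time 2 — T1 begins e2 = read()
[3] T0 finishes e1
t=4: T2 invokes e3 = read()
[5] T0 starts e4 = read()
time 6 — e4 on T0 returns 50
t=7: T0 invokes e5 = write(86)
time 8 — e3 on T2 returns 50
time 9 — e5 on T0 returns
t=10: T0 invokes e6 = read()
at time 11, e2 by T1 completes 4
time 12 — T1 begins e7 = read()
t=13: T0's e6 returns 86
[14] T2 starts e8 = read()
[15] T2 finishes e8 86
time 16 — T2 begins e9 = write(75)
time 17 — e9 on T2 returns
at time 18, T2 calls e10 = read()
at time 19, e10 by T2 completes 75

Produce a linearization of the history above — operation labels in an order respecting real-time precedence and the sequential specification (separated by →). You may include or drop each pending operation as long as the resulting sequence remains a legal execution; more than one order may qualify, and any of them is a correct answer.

e2 → e1 → e3 → e4 → e5 → e6 → e7 → e8 → e9 → e10

1. e2 read() → 4, leaving value 4
2. e1 write(50), leaving value 50
3. e3 read() → 50, leaving value 50
4. e4 read() → 50, leaving value 50
5. e5 write(86), leaving value 86
6. e6 read() → 86, leaving value 86
7. e7 read() (pending, included), leaving value 86
8. e8 read() → 86, leaving value 86
9. e9 write(75), leaving value 75
10. e10 read() → 75, leaving value 75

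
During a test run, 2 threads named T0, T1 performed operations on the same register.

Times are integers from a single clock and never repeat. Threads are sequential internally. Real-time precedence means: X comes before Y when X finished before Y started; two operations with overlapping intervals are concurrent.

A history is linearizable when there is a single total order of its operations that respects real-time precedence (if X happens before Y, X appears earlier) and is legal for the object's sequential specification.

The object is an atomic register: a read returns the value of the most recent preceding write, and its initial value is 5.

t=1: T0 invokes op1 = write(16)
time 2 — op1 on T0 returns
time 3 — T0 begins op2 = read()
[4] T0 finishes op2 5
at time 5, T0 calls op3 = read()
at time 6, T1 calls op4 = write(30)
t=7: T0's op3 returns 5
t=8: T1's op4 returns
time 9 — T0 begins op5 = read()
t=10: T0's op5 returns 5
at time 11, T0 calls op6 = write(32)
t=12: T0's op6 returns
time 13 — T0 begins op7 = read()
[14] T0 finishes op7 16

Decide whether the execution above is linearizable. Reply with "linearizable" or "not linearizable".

not linearizable

already the first 4 events (up to op2's response at time 4) admit no linearization; the first 3 still do
exhaustive check: the 2 completed register ops admit one real-time order; illegal
e.g. op1, op2: illegal at step 2, since op2 read() → 5 cannot apply there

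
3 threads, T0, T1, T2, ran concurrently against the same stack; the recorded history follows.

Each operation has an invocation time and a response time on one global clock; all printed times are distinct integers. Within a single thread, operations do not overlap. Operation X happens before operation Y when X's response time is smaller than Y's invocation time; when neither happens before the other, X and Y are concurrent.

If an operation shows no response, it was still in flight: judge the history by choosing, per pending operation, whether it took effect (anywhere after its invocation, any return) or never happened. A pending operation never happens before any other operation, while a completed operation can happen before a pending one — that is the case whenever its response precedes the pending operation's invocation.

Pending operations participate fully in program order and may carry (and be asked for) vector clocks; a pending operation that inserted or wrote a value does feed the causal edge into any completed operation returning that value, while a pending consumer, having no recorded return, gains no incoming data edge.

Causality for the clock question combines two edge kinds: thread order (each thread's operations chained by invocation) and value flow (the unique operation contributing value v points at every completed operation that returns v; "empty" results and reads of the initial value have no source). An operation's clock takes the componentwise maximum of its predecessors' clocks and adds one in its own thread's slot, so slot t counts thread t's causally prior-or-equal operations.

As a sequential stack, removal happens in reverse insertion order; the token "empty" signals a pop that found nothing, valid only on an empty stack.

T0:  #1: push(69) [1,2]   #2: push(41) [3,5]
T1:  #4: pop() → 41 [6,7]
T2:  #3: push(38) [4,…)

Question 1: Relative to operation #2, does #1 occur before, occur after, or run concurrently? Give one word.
#1 spans [1,2], #2 spans [3,5]
resp(#1)=2 < inv(#2)=3

before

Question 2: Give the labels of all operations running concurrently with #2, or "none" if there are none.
#2 spans [3,5]; an op avoiding the whole window 3..5 is ordered, any other is concurrent
#1 [1,2]: before
#3 [4,…): concurrent
#4 [6,7]: after

#3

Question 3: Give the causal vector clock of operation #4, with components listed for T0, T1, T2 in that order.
root op #3, invoked 4: fresh clock plus T2's own tick → (0, 0, 1)
root op #1, invoked 1: fresh clock plus T0's own tick → (1, 0, 0)
from VC(#1)=(1, 0, 0), #2 (invoked 3) maxes components and bumps T0 → (2, 0, 0)
from VC(#2)=(2, 0, 0), #4 (invoked 6) maxes components and bumps T1 → (2, 1, 0)
target: VC(#4) = (2, 1, 0)

(2, 1, 0)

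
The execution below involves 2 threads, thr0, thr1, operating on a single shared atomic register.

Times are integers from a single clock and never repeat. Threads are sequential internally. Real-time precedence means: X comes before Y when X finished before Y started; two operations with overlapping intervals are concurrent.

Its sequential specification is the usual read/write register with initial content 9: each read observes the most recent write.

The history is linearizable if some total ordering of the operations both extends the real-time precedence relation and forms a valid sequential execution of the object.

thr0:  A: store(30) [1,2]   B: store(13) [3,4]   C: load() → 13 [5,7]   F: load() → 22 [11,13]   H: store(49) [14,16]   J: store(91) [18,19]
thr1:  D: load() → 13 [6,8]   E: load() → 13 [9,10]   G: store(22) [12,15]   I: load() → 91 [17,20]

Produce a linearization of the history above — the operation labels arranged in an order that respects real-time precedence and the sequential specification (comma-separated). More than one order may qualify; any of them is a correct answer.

after step 1 (A store(30)): value 30
after step 2 (B store(13)): value 13
after step 3 (C load() → 13): value 13
after step 4 (D load() → 13): value 13
after step 5 (E load() → 13): value 13
after step 6 (G store(22)): value 22
after step 7 (F load() → 22): value 22
after step 8 (H store(49)): value 49
after step 9 (J store(91)): value 91
after step 10 (I load() → 91): value 91

A, B, C, D, E, G, F, H, J, I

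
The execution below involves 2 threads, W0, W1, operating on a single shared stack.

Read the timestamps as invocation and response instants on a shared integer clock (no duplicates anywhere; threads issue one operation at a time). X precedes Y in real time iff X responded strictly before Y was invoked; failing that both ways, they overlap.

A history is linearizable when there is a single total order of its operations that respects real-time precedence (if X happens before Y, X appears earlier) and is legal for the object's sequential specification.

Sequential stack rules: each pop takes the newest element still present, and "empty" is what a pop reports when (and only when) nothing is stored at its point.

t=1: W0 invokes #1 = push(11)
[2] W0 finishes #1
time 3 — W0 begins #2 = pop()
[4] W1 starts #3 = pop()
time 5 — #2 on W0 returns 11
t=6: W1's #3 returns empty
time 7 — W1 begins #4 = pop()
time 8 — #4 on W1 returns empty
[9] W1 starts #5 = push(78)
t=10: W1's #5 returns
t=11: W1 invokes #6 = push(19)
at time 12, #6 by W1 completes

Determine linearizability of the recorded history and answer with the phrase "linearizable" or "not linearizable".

one valid linearization: #1, #2, #3, #4, #5, #6
step 1: #1 push(11) — stack <11>
step 2: #2 pop() → 11 — stack <>
step 3: #3 pop() → empty — stack <>
step 4: #4 pop() → empty — stack <>
step 5: #5 push(78) — stack <78>
step 6: #6 push(19) — stack <78,19>

linearizable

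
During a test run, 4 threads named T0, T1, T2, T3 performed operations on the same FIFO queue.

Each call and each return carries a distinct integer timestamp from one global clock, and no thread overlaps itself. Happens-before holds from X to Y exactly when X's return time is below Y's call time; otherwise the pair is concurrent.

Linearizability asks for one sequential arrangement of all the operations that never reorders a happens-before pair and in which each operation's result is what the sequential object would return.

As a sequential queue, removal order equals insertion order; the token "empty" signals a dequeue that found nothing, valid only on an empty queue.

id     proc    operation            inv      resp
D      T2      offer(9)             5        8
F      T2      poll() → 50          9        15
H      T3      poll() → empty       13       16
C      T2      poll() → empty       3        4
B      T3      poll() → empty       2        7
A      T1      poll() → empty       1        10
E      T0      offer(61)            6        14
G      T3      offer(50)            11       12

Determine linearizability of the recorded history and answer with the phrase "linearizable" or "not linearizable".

not linearizable

through event 15 a valid linearization exists; event 16 (H responding at time 16) ends that
every one of the 248 real-time-consistent orders over 8 completed FIFO queue ops fails the sequential spec
sample order A, B, C, D, E, F, G, H stalls at step 6 — F poll() → 50 has no legal effect
sample order A, B, C, D, E, G, F, H stalls at step 7 — F poll() → 50 has no legal effect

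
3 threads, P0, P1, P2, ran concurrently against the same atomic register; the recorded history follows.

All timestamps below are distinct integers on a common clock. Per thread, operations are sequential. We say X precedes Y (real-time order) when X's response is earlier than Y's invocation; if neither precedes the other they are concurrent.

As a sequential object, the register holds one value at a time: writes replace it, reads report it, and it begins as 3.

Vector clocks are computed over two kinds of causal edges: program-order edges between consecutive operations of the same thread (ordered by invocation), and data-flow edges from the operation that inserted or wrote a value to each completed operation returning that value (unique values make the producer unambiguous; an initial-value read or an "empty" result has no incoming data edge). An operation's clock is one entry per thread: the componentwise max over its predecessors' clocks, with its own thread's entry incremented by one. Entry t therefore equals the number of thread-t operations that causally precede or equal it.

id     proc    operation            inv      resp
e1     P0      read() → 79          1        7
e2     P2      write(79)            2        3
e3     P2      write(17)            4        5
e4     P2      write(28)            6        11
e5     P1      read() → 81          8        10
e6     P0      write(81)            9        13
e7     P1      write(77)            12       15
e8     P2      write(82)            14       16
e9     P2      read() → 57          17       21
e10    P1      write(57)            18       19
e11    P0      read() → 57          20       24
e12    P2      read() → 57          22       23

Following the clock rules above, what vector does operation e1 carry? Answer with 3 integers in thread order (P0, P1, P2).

(1, 0, 1)

e2 (invocation 2): nothing precedes it; P2's component alone gives (0, 0, 1)
VC(e3, invoked at 4): max of VC(e2)=(0, 0, 1), then +1 on thread P2 → (0, 0, 2)
VC(e1, invoked at 1): max of VC(e2)=(0, 0, 1), then +1 on thread P0 → (1, 0, 1)
VC(e4, invoked at 6): max of VC(e3)=(0, 0, 2), then +1 on thread P2 → (0, 0, 3)
VC(e6, invoked at 9): max of VC(e1)=(1, 0, 1), then +1 on thread P0 → (2, 0, 1)
VC(e8, invoked at 14): max of VC(e4)=(0, 0, 3), then +1 on thread P2 → (0, 0, 4)
VC(e5, invoked at 8): max of VC(e6)=(2, 0, 1), then +1 on thread P1 → (2, 1, 1)
VC(e7, invoked at 12): max of VC(e5)=(2, 1, 1), then +1 on thread P1 → (2, 2, 1)
VC(e10, invoked at 18): max of VC(e7)=(2, 2, 1), then +1 on thread P1 → (2, 3, 1)
VC(e11, invoked at 20): max of VC(e6)=(2, 0, 1), VC(e10)=(2, 3, 1), then +1 on thread P0 → (3, 3, 1)
VC(e9, invoked at 17): max of VC(e8)=(0, 0, 4), VC(e10)=(2, 3, 1), then +1 on thread P2 → (2, 3, 5)
VC(e12, invoked at 22): max of VC(e9)=(2, 3, 5), VC(e10)=(2, 3, 1), then +1 on thread P2 → (2, 3, 6)
target: VC(e1) = (1, 0, 1)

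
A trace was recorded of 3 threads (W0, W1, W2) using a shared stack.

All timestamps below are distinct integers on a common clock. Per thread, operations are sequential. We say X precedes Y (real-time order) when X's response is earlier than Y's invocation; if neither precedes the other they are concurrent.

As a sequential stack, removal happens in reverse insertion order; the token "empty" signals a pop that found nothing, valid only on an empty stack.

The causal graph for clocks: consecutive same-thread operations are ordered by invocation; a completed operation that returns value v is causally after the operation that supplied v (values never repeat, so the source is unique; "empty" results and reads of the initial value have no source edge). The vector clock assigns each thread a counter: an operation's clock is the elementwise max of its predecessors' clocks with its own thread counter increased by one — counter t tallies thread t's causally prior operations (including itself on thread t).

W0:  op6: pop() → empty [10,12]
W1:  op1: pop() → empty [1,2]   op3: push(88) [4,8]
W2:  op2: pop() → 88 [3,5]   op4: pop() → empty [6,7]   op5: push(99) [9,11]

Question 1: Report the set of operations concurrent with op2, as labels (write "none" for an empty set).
Answer: op3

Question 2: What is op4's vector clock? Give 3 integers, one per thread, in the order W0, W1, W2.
Answer: (0, 2, 2)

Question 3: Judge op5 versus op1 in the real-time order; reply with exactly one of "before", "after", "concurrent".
Answer: after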